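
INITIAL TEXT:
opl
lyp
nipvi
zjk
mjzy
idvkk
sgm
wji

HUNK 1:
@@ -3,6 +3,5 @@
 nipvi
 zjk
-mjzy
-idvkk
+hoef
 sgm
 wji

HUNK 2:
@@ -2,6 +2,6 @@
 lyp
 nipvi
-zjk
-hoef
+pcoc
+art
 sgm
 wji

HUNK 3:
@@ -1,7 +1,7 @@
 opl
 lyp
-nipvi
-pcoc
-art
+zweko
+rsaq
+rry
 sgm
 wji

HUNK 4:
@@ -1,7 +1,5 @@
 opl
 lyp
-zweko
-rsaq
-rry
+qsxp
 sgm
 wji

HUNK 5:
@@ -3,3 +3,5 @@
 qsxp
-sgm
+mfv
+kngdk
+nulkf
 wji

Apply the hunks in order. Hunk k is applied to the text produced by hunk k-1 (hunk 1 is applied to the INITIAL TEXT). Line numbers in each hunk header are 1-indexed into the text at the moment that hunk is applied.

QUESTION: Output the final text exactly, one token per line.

Hunk 1: at line 3 remove [mjzy,idvkk] add [hoef] -> 7 lines: opl lyp nipvi zjk hoef sgm wji
Hunk 2: at line 2 remove [zjk,hoef] add [pcoc,art] -> 7 lines: opl lyp nipvi pcoc art sgm wji
Hunk 3: at line 1 remove [nipvi,pcoc,art] add [zweko,rsaq,rry] -> 7 lines: opl lyp zweko rsaq rry sgm wji
Hunk 4: at line 1 remove [zweko,rsaq,rry] add [qsxp] -> 5 lines: opl lyp qsxp sgm wji
Hunk 5: at line 3 remove [sgm] add [mfv,kngdk,nulkf] -> 7 lines: opl lyp qsxp mfv kngdk nulkf wji

Answer: opl
lyp
qsxp
mfv
kngdk
nulkf
wji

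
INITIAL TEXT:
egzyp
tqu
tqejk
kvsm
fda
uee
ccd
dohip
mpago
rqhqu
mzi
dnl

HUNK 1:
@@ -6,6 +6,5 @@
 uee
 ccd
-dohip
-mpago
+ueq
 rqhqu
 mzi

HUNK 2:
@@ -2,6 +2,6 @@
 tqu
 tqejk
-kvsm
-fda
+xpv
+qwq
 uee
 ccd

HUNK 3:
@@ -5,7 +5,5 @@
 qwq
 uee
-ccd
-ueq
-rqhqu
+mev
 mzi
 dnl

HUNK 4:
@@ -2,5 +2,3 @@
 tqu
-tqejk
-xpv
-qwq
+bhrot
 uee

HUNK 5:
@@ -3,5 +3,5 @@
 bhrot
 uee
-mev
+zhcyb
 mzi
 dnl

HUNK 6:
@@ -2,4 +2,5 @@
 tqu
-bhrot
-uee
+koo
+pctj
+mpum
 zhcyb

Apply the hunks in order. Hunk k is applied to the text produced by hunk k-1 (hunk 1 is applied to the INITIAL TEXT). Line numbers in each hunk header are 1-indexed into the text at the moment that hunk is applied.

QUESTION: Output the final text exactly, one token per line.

Answer: egzyp
tqu
koo
pctj
mpum
zhcyb
mzi
dnl

Derivation:
Hunk 1: at line 6 remove [dohip,mpago] add [ueq] -> 11 lines: egzyp tqu tqejk kvsm fda uee ccd ueq rqhqu mzi dnl
Hunk 2: at line 2 remove [kvsm,fda] add [xpv,qwq] -> 11 lines: egzyp tqu tqejk xpv qwq uee ccd ueq rqhqu mzi dnl
Hunk 3: at line 5 remove [ccd,ueq,rqhqu] add [mev] -> 9 lines: egzyp tqu tqejk xpv qwq uee mev mzi dnl
Hunk 4: at line 2 remove [tqejk,xpv,qwq] add [bhrot] -> 7 lines: egzyp tqu bhrot uee mev mzi dnl
Hunk 5: at line 3 remove [mev] add [zhcyb] -> 7 lines: egzyp tqu bhrot uee zhcyb mzi dnl
Hunk 6: at line 2 remove [bhrot,uee] add [koo,pctj,mpum] -> 8 lines: egzyp tqu koo pctj mpum zhcyb mzi dnl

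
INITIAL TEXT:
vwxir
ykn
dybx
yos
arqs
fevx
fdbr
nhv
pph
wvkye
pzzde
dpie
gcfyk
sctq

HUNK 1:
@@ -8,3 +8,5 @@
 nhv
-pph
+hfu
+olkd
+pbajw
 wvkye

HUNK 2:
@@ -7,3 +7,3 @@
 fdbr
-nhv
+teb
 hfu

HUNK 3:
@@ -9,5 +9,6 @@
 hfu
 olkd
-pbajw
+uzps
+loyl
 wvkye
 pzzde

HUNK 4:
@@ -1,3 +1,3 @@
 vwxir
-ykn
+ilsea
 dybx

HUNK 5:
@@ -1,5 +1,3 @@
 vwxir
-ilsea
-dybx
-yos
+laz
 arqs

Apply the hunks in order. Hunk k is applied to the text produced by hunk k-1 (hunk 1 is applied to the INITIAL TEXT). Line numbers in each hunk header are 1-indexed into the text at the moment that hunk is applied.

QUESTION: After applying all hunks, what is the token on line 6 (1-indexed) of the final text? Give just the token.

Hunk 1: at line 8 remove [pph] add [hfu,olkd,pbajw] -> 16 lines: vwxir ykn dybx yos arqs fevx fdbr nhv hfu olkd pbajw wvkye pzzde dpie gcfyk sctq
Hunk 2: at line 7 remove [nhv] add [teb] -> 16 lines: vwxir ykn dybx yos arqs fevx fdbr teb hfu olkd pbajw wvkye pzzde dpie gcfyk sctq
Hunk 3: at line 9 remove [pbajw] add [uzps,loyl] -> 17 lines: vwxir ykn dybx yos arqs fevx fdbr teb hfu olkd uzps loyl wvkye pzzde dpie gcfyk sctq
Hunk 4: at line 1 remove [ykn] add [ilsea] -> 17 lines: vwxir ilsea dybx yos arqs fevx fdbr teb hfu olkd uzps loyl wvkye pzzde dpie gcfyk sctq
Hunk 5: at line 1 remove [ilsea,dybx,yos] add [laz] -> 15 lines: vwxir laz arqs fevx fdbr teb hfu olkd uzps loyl wvkye pzzde dpie gcfyk sctq
Final line 6: teb

Answer: teb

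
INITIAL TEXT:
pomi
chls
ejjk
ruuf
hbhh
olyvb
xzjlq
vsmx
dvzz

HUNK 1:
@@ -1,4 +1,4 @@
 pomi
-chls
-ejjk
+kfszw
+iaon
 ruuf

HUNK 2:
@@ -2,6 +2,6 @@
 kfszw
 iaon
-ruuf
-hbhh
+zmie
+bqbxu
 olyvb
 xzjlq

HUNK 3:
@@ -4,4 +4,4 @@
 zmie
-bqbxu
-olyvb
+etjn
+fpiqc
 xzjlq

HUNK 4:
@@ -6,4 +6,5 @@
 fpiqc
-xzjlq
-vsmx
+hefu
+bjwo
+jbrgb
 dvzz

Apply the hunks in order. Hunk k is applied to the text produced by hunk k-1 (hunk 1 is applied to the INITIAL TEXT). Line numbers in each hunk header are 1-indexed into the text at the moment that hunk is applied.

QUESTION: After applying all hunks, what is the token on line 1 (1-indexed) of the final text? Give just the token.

Answer: pomi

Derivation:
Hunk 1: at line 1 remove [chls,ejjk] add [kfszw,iaon] -> 9 lines: pomi kfszw iaon ruuf hbhh olyvb xzjlq vsmx dvzz
Hunk 2: at line 2 remove [ruuf,hbhh] add [zmie,bqbxu] -> 9 lines: pomi kfszw iaon zmie bqbxu olyvb xzjlq vsmx dvzz
Hunk 3: at line 4 remove [bqbxu,olyvb] add [etjn,fpiqc] -> 9 lines: pomi kfszw iaon zmie etjn fpiqc xzjlq vsmx dvzz
Hunk 4: at line 6 remove [xzjlq,vsmx] add [hefu,bjwo,jbrgb] -> 10 lines: pomi kfszw iaon zmie etjn fpiqc hefu bjwo jbrgb dvzz
Final line 1: pomi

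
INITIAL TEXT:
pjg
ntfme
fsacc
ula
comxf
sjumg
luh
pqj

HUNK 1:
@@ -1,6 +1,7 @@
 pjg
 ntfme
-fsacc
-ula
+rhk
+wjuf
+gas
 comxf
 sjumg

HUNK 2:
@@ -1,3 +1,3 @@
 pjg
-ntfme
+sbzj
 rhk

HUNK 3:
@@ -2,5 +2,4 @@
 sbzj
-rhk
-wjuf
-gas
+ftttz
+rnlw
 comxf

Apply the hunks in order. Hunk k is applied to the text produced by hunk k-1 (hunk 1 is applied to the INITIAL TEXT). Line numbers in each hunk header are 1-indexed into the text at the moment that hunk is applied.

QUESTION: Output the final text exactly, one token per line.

Hunk 1: at line 1 remove [fsacc,ula] add [rhk,wjuf,gas] -> 9 lines: pjg ntfme rhk wjuf gas comxf sjumg luh pqj
Hunk 2: at line 1 remove [ntfme] add [sbzj] -> 9 lines: pjg sbzj rhk wjuf gas comxf sjumg luh pqj
Hunk 3: at line 2 remove [rhk,wjuf,gas] add [ftttz,rnlw] -> 8 lines: pjg sbzj ftttz rnlw comxf sjumg luh pqj

Answer: pjg
sbzj
ftttz
rnlw
comxf
sjumg
luh
pqj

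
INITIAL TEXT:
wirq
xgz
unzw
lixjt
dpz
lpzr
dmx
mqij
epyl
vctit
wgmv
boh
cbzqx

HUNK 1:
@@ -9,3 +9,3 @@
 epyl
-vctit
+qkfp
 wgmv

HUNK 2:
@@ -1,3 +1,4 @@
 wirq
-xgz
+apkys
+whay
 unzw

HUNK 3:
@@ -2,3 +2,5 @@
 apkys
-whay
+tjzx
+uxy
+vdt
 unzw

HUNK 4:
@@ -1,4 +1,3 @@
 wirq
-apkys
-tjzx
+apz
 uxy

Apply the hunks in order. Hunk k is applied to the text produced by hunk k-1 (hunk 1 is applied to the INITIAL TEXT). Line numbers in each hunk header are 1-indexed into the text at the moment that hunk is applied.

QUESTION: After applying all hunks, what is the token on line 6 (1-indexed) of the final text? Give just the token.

Hunk 1: at line 9 remove [vctit] add [qkfp] -> 13 lines: wirq xgz unzw lixjt dpz lpzr dmx mqij epyl qkfp wgmv boh cbzqx
Hunk 2: at line 1 remove [xgz] add [apkys,whay] -> 14 lines: wirq apkys whay unzw lixjt dpz lpzr dmx mqij epyl qkfp wgmv boh cbzqx
Hunk 3: at line 2 remove [whay] add [tjzx,uxy,vdt] -> 16 lines: wirq apkys tjzx uxy vdt unzw lixjt dpz lpzr dmx mqij epyl qkfp wgmv boh cbzqx
Hunk 4: at line 1 remove [apkys,tjzx] add [apz] -> 15 lines: wirq apz uxy vdt unzw lixjt dpz lpzr dmx mqij epyl qkfp wgmv boh cbzqx
Final line 6: lixjt

Answer: lixjt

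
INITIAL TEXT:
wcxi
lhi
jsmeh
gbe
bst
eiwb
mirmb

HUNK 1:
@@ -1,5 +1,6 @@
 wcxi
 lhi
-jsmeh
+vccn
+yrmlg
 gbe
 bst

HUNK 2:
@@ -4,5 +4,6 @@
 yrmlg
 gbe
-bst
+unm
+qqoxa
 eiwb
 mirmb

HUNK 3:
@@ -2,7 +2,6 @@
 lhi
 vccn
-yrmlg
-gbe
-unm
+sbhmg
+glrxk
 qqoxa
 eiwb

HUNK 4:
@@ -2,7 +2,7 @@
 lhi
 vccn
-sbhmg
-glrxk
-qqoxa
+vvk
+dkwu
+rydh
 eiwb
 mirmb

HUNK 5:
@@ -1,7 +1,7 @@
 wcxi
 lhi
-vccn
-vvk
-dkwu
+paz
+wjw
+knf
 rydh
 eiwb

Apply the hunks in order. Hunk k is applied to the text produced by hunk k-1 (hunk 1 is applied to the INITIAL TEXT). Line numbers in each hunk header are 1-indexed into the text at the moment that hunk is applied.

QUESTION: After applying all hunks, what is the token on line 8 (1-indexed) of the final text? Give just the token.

Hunk 1: at line 1 remove [jsmeh] add [vccn,yrmlg] -> 8 lines: wcxi lhi vccn yrmlg gbe bst eiwb mirmb
Hunk 2: at line 4 remove [bst] add [unm,qqoxa] -> 9 lines: wcxi lhi vccn yrmlg gbe unm qqoxa eiwb mirmb
Hunk 3: at line 2 remove [yrmlg,gbe,unm] add [sbhmg,glrxk] -> 8 lines: wcxi lhi vccn sbhmg glrxk qqoxa eiwb mirmb
Hunk 4: at line 2 remove [sbhmg,glrxk,qqoxa] add [vvk,dkwu,rydh] -> 8 lines: wcxi lhi vccn vvk dkwu rydh eiwb mirmb
Hunk 5: at line 1 remove [vccn,vvk,dkwu] add [paz,wjw,knf] -> 8 lines: wcxi lhi paz wjw knf rydh eiwb mirmb
Final line 8: mirmb

Answer: mirmb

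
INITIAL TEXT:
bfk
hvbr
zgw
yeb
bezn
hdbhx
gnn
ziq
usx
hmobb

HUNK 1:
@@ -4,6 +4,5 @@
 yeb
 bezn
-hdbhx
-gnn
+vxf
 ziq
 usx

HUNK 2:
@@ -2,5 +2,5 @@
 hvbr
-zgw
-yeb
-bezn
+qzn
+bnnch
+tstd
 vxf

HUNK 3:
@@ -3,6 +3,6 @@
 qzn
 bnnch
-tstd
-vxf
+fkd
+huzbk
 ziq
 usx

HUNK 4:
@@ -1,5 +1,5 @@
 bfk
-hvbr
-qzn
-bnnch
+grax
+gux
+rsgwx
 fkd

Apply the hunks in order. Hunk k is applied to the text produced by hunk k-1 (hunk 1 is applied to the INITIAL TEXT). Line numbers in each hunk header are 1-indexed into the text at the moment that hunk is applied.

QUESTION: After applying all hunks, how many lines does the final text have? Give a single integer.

Answer: 9

Derivation:
Hunk 1: at line 4 remove [hdbhx,gnn] add [vxf] -> 9 lines: bfk hvbr zgw yeb bezn vxf ziq usx hmobb
Hunk 2: at line 2 remove [zgw,yeb,bezn] add [qzn,bnnch,tstd] -> 9 lines: bfk hvbr qzn bnnch tstd vxf ziq usx hmobb
Hunk 3: at line 3 remove [tstd,vxf] add [fkd,huzbk] -> 9 lines: bfk hvbr qzn bnnch fkd huzbk ziq usx hmobb
Hunk 4: at line 1 remove [hvbr,qzn,bnnch] add [grax,gux,rsgwx] -> 9 lines: bfk grax gux rsgwx fkd huzbk ziq usx hmobb
Final line count: 9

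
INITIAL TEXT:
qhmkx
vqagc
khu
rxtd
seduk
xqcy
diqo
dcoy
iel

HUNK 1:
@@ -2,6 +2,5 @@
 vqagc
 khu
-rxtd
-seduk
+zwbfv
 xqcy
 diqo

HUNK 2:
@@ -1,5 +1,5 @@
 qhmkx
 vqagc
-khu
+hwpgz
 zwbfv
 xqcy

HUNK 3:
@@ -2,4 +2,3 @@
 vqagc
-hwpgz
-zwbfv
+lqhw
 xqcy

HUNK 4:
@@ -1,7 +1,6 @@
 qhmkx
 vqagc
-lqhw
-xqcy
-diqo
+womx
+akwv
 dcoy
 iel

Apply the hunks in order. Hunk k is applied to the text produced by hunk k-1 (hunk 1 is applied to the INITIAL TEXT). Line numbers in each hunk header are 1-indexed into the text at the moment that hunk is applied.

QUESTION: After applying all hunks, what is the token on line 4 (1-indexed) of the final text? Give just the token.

Answer: akwv

Derivation:
Hunk 1: at line 2 remove [rxtd,seduk] add [zwbfv] -> 8 lines: qhmkx vqagc khu zwbfv xqcy diqo dcoy iel
Hunk 2: at line 1 remove [khu] add [hwpgz] -> 8 lines: qhmkx vqagc hwpgz zwbfv xqcy diqo dcoy iel
Hunk 3: at line 2 remove [hwpgz,zwbfv] add [lqhw] -> 7 lines: qhmkx vqagc lqhw xqcy diqo dcoy iel
Hunk 4: at line 1 remove [lqhw,xqcy,diqo] add [womx,akwv] -> 6 lines: qhmkx vqagc womx akwv dcoy iel
Final line 4: akwv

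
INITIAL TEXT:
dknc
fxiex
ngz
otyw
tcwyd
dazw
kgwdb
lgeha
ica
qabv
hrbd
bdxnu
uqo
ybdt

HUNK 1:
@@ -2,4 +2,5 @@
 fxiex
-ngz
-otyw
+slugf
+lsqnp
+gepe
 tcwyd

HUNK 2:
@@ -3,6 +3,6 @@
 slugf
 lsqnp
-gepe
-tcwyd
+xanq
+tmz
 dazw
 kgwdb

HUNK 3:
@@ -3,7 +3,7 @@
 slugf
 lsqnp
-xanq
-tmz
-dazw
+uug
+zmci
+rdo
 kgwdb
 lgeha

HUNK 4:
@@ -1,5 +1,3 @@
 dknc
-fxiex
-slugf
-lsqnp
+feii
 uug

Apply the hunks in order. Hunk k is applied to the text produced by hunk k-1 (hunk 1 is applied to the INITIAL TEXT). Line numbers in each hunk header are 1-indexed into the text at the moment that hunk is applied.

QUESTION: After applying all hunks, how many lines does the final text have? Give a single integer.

Answer: 13

Derivation:
Hunk 1: at line 2 remove [ngz,otyw] add [slugf,lsqnp,gepe] -> 15 lines: dknc fxiex slugf lsqnp gepe tcwyd dazw kgwdb lgeha ica qabv hrbd bdxnu uqo ybdt
Hunk 2: at line 3 remove [gepe,tcwyd] add [xanq,tmz] -> 15 lines: dknc fxiex slugf lsqnp xanq tmz dazw kgwdb lgeha ica qabv hrbd bdxnu uqo ybdt
Hunk 3: at line 3 remove [xanq,tmz,dazw] add [uug,zmci,rdo] -> 15 lines: dknc fxiex slugf lsqnp uug zmci rdo kgwdb lgeha ica qabv hrbd bdxnu uqo ybdt
Hunk 4: at line 1 remove [fxiex,slugf,lsqnp] add [feii] -> 13 lines: dknc feii uug zmci rdo kgwdb lgeha ica qabv hrbd bdxnu uqo ybdt
Final line count: 13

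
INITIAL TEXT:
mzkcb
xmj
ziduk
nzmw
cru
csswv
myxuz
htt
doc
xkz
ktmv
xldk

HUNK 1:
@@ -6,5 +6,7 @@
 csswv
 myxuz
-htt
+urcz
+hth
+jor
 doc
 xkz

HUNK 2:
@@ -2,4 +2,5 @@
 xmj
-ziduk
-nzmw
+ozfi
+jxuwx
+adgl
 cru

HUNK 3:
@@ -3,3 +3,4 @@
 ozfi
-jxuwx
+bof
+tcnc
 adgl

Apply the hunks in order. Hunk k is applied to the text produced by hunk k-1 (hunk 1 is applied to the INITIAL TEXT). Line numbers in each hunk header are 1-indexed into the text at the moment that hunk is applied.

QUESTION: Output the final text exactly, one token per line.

Hunk 1: at line 6 remove [htt] add [urcz,hth,jor] -> 14 lines: mzkcb xmj ziduk nzmw cru csswv myxuz urcz hth jor doc xkz ktmv xldk
Hunk 2: at line 2 remove [ziduk,nzmw] add [ozfi,jxuwx,adgl] -> 15 lines: mzkcb xmj ozfi jxuwx adgl cru csswv myxuz urcz hth jor doc xkz ktmv xldk
Hunk 3: at line 3 remove [jxuwx] add [bof,tcnc] -> 16 lines: mzkcb xmj ozfi bof tcnc adgl cru csswv myxuz urcz hth jor doc xkz ktmv xldk

Answer: mzkcb
xmj
ozfi
bof
tcnc
adgl
cru
csswv
myxuz
urcz
hth
jor
doc
xkz
ktmv
xldk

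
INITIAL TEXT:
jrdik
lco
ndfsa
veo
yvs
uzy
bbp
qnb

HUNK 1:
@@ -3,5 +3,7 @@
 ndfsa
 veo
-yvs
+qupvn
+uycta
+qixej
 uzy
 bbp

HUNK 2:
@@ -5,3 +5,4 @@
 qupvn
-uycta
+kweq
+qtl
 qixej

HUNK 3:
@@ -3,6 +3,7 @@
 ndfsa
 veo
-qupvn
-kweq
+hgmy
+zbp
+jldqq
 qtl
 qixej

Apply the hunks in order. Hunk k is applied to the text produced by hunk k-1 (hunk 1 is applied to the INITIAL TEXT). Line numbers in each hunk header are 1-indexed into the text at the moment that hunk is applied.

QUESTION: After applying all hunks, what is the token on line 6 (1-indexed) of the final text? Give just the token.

Hunk 1: at line 3 remove [yvs] add [qupvn,uycta,qixej] -> 10 lines: jrdik lco ndfsa veo qupvn uycta qixej uzy bbp qnb
Hunk 2: at line 5 remove [uycta] add [kweq,qtl] -> 11 lines: jrdik lco ndfsa veo qupvn kweq qtl qixej uzy bbp qnb
Hunk 3: at line 3 remove [qupvn,kweq] add [hgmy,zbp,jldqq] -> 12 lines: jrdik lco ndfsa veo hgmy zbp jldqq qtl qixej uzy bbp qnb
Final line 6: zbp

Answer: zbp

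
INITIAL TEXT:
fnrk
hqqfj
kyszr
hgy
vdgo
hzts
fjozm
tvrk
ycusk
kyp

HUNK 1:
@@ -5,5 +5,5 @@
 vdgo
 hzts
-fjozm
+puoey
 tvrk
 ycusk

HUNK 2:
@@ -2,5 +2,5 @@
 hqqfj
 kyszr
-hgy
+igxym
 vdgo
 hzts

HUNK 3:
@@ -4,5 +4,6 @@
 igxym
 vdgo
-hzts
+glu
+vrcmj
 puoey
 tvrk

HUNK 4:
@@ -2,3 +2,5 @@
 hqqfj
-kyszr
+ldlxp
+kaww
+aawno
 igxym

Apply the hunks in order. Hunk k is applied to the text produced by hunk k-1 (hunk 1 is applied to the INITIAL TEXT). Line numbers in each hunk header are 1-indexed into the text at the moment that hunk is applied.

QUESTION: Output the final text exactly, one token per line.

Answer: fnrk
hqqfj
ldlxp
kaww
aawno
igxym
vdgo
glu
vrcmj
puoey
tvrk
ycusk
kyp

Derivation:
Hunk 1: at line 5 remove [fjozm] add [puoey] -> 10 lines: fnrk hqqfj kyszr hgy vdgo hzts puoey tvrk ycusk kyp
Hunk 2: at line 2 remove [hgy] add [igxym] -> 10 lines: fnrk hqqfj kyszr igxym vdgo hzts puoey tvrk ycusk kyp
Hunk 3: at line 4 remove [hzts] add [glu,vrcmj] -> 11 lines: fnrk hqqfj kyszr igxym vdgo glu vrcmj puoey tvrk ycusk kyp
Hunk 4: at line 2 remove [kyszr] add [ldlxp,kaww,aawno] -> 13 lines: fnrk hqqfj ldlxp kaww aawno igxym vdgo glu vrcmj puoey tvrk ycusk kyp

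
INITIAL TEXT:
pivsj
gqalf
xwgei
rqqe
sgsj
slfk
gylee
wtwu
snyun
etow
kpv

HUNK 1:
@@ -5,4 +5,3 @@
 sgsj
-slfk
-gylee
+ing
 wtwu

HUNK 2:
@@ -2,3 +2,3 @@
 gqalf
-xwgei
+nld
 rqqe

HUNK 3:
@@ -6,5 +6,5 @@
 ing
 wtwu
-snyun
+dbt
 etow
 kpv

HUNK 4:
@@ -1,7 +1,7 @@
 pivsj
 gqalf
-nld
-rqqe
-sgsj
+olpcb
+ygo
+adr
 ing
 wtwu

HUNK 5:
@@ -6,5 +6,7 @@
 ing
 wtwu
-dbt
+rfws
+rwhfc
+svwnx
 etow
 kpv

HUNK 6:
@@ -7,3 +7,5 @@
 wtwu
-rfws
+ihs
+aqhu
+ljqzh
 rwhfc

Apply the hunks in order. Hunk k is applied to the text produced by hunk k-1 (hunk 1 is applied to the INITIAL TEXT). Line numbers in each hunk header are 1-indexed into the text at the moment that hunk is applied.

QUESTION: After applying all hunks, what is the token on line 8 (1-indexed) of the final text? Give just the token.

Hunk 1: at line 5 remove [slfk,gylee] add [ing] -> 10 lines: pivsj gqalf xwgei rqqe sgsj ing wtwu snyun etow kpv
Hunk 2: at line 2 remove [xwgei] add [nld] -> 10 lines: pivsj gqalf nld rqqe sgsj ing wtwu snyun etow kpv
Hunk 3: at line 6 remove [snyun] add [dbt] -> 10 lines: pivsj gqalf nld rqqe sgsj ing wtwu dbt etow kpv
Hunk 4: at line 1 remove [nld,rqqe,sgsj] add [olpcb,ygo,adr] -> 10 lines: pivsj gqalf olpcb ygo adr ing wtwu dbt etow kpv
Hunk 5: at line 6 remove [dbt] add [rfws,rwhfc,svwnx] -> 12 lines: pivsj gqalf olpcb ygo adr ing wtwu rfws rwhfc svwnx etow kpv
Hunk 6: at line 7 remove [rfws] add [ihs,aqhu,ljqzh] -> 14 lines: pivsj gqalf olpcb ygo adr ing wtwu ihs aqhu ljqzh rwhfc svwnx etow kpv
Final line 8: ihs

Answer: ihs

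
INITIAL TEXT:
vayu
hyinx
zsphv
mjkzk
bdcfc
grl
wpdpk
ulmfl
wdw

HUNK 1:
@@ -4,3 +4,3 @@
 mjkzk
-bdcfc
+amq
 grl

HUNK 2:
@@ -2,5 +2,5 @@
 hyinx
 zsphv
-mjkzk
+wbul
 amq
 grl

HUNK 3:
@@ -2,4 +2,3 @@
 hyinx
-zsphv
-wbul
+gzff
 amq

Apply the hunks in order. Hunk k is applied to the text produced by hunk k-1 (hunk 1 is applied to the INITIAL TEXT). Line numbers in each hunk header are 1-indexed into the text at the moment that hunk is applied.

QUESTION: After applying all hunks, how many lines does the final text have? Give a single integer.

Hunk 1: at line 4 remove [bdcfc] add [amq] -> 9 lines: vayu hyinx zsphv mjkzk amq grl wpdpk ulmfl wdw
Hunk 2: at line 2 remove [mjkzk] add [wbul] -> 9 lines: vayu hyinx zsphv wbul amq grl wpdpk ulmfl wdw
Hunk 3: at line 2 remove [zsphv,wbul] add [gzff] -> 8 lines: vayu hyinx gzff amq grl wpdpk ulmfl wdw
Final line count: 8

Answer: 8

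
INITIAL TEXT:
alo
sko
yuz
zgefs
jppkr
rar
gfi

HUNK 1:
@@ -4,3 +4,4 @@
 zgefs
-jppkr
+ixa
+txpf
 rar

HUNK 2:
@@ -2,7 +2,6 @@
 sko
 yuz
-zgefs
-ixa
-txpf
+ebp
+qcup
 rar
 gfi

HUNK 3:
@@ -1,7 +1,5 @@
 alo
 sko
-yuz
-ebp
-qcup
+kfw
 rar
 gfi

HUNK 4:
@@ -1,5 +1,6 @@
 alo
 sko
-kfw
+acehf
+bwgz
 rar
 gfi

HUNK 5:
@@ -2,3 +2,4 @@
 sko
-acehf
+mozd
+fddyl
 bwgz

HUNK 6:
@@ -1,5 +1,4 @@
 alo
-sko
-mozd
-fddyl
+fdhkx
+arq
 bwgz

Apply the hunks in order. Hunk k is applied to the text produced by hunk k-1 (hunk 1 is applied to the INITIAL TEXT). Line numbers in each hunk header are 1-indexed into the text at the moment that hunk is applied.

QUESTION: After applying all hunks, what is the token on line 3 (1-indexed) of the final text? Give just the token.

Answer: arq

Derivation:
Hunk 1: at line 4 remove [jppkr] add [ixa,txpf] -> 8 lines: alo sko yuz zgefs ixa txpf rar gfi
Hunk 2: at line 2 remove [zgefs,ixa,txpf] add [ebp,qcup] -> 7 lines: alo sko yuz ebp qcup rar gfi
Hunk 3: at line 1 remove [yuz,ebp,qcup] add [kfw] -> 5 lines: alo sko kfw rar gfi
Hunk 4: at line 1 remove [kfw] add [acehf,bwgz] -> 6 lines: alo sko acehf bwgz rar gfi
Hunk 5: at line 2 remove [acehf] add [mozd,fddyl] -> 7 lines: alo sko mozd fddyl bwgz rar gfi
Hunk 6: at line 1 remove [sko,mozd,fddyl] add [fdhkx,arq] -> 6 lines: alo fdhkx arq bwgz rar gfi
Final line 3: arq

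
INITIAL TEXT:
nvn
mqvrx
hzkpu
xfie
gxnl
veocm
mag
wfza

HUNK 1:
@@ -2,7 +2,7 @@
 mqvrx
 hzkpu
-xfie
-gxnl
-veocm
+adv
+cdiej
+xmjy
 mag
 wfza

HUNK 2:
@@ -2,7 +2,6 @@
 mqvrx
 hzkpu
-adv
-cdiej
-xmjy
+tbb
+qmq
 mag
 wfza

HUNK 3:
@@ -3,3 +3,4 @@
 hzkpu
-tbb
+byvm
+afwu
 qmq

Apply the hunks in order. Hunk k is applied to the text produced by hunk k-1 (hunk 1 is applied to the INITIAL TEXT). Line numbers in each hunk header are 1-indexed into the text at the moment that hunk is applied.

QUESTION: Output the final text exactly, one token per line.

Answer: nvn
mqvrx
hzkpu
byvm
afwu
qmq
mag
wfza

Derivation:
Hunk 1: at line 2 remove [xfie,gxnl,veocm] add [adv,cdiej,xmjy] -> 8 lines: nvn mqvrx hzkpu adv cdiej xmjy mag wfza
Hunk 2: at line 2 remove [adv,cdiej,xmjy] add [tbb,qmq] -> 7 lines: nvn mqvrx hzkpu tbb qmq mag wfza
Hunk 3: at line 3 remove [tbb] add [byvm,afwu] -> 8 lines: nvn mqvrx hzkpu byvm afwu qmq mag wfza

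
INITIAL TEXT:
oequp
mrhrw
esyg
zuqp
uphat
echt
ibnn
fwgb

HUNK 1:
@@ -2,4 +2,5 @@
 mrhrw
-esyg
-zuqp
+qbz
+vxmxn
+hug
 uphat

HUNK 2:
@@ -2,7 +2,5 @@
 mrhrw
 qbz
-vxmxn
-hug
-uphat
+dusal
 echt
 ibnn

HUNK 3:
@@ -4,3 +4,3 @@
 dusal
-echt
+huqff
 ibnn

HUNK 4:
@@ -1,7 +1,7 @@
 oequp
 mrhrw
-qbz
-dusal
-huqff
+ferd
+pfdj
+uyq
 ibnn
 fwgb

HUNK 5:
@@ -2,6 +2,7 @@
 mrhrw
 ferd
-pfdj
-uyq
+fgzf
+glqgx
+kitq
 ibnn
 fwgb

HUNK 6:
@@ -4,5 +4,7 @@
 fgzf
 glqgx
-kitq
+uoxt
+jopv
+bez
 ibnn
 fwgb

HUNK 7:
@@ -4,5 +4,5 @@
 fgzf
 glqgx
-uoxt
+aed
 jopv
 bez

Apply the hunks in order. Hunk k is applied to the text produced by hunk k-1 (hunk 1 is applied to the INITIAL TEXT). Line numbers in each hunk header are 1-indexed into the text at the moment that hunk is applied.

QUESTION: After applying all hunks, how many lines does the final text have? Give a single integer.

Hunk 1: at line 2 remove [esyg,zuqp] add [qbz,vxmxn,hug] -> 9 lines: oequp mrhrw qbz vxmxn hug uphat echt ibnn fwgb
Hunk 2: at line 2 remove [vxmxn,hug,uphat] add [dusal] -> 7 lines: oequp mrhrw qbz dusal echt ibnn fwgb
Hunk 3: at line 4 remove [echt] add [huqff] -> 7 lines: oequp mrhrw qbz dusal huqff ibnn fwgb
Hunk 4: at line 1 remove [qbz,dusal,huqff] add [ferd,pfdj,uyq] -> 7 lines: oequp mrhrw ferd pfdj uyq ibnn fwgb
Hunk 5: at line 2 remove [pfdj,uyq] add [fgzf,glqgx,kitq] -> 8 lines: oequp mrhrw ferd fgzf glqgx kitq ibnn fwgb
Hunk 6: at line 4 remove [kitq] add [uoxt,jopv,bez] -> 10 lines: oequp mrhrw ferd fgzf glqgx uoxt jopv bez ibnn fwgb
Hunk 7: at line 4 remove [uoxt] add [aed] -> 10 lines: oequp mrhrw ferd fgzf glqgx aed jopv bez ibnn fwgb
Final line count: 10

Answer: 10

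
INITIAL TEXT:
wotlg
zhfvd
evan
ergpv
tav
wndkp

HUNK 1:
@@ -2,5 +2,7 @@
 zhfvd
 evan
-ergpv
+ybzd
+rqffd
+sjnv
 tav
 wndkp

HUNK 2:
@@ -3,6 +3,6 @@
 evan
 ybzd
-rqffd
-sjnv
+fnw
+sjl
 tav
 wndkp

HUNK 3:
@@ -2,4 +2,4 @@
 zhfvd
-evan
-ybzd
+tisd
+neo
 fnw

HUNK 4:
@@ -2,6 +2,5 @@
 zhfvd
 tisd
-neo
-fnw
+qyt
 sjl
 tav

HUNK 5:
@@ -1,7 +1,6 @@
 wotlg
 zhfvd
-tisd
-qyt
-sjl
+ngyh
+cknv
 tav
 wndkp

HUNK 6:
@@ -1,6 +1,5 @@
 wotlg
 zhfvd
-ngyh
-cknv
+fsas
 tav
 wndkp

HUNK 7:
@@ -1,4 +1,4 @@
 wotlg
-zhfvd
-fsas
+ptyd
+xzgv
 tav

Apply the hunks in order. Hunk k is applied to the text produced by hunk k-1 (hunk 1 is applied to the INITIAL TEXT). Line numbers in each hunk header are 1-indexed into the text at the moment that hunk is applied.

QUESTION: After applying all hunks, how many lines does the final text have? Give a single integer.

Answer: 5

Derivation:
Hunk 1: at line 2 remove [ergpv] add [ybzd,rqffd,sjnv] -> 8 lines: wotlg zhfvd evan ybzd rqffd sjnv tav wndkp
Hunk 2: at line 3 remove [rqffd,sjnv] add [fnw,sjl] -> 8 lines: wotlg zhfvd evan ybzd fnw sjl tav wndkp
Hunk 3: at line 2 remove [evan,ybzd] add [tisd,neo] -> 8 lines: wotlg zhfvd tisd neo fnw sjl tav wndkp
Hunk 4: at line 2 remove [neo,fnw] add [qyt] -> 7 lines: wotlg zhfvd tisd qyt sjl tav wndkp
Hunk 5: at line 1 remove [tisd,qyt,sjl] add [ngyh,cknv] -> 6 lines: wotlg zhfvd ngyh cknv tav wndkp
Hunk 6: at line 1 remove [ngyh,cknv] add [fsas] -> 5 lines: wotlg zhfvd fsas tav wndkp
Hunk 7: at line 1 remove [zhfvd,fsas] add [ptyd,xzgv] -> 5 lines: wotlg ptyd xzgv tav wndkp
Final line count: 5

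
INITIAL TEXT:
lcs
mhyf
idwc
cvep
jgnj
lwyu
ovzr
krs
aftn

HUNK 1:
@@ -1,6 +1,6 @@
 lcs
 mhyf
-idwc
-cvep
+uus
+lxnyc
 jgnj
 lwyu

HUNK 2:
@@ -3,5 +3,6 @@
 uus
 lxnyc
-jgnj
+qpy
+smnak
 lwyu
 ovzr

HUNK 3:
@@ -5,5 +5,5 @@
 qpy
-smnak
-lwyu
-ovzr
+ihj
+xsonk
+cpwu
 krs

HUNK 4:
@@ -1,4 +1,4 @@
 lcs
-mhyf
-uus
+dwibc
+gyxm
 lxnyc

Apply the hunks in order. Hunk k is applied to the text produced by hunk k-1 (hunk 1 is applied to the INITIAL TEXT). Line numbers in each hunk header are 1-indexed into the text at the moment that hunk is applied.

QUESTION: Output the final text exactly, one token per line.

Hunk 1: at line 1 remove [idwc,cvep] add [uus,lxnyc] -> 9 lines: lcs mhyf uus lxnyc jgnj lwyu ovzr krs aftn
Hunk 2: at line 3 remove [jgnj] add [qpy,smnak] -> 10 lines: lcs mhyf uus lxnyc qpy smnak lwyu ovzr krs aftn
Hunk 3: at line 5 remove [smnak,lwyu,ovzr] add [ihj,xsonk,cpwu] -> 10 lines: lcs mhyf uus lxnyc qpy ihj xsonk cpwu krs aftn
Hunk 4: at line 1 remove [mhyf,uus] add [dwibc,gyxm] -> 10 lines: lcs dwibc gyxm lxnyc qpy ihj xsonk cpwu krs aftn

Answer: lcs
dwibc
gyxm
lxnyc
qpy
ihj
xsonk
cpwu
krs
aftn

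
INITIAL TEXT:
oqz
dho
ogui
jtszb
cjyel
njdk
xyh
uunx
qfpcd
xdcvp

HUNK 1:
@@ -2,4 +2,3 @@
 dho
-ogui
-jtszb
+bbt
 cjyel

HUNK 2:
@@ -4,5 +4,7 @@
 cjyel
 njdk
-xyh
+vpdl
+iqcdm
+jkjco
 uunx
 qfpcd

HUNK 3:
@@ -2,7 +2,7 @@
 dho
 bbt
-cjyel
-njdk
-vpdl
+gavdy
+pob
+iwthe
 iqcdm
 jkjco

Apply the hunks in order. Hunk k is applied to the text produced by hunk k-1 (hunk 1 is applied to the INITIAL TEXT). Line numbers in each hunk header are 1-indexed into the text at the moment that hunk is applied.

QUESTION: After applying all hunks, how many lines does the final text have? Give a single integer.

Answer: 11

Derivation:
Hunk 1: at line 2 remove [ogui,jtszb] add [bbt] -> 9 lines: oqz dho bbt cjyel njdk xyh uunx qfpcd xdcvp
Hunk 2: at line 4 remove [xyh] add [vpdl,iqcdm,jkjco] -> 11 lines: oqz dho bbt cjyel njdk vpdl iqcdm jkjco uunx qfpcd xdcvp
Hunk 3: at line 2 remove [cjyel,njdk,vpdl] add [gavdy,pob,iwthe] -> 11 lines: oqz dho bbt gavdy pob iwthe iqcdm jkjco uunx qfpcd xdcvp
Final line count: 11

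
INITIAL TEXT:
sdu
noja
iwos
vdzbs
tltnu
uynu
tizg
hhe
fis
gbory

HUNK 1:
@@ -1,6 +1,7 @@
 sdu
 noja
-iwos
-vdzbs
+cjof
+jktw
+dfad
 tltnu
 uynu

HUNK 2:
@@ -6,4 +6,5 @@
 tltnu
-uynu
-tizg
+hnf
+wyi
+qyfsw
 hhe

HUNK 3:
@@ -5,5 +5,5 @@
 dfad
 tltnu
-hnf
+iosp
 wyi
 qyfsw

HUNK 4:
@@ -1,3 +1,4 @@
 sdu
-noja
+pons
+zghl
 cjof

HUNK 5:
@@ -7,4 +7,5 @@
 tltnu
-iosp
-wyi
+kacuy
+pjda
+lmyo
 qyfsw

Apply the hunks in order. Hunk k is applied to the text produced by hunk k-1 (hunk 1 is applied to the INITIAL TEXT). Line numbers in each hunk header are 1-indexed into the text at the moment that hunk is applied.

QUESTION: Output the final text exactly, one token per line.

Answer: sdu
pons
zghl
cjof
jktw
dfad
tltnu
kacuy
pjda
lmyo
qyfsw
hhe
fis
gbory

Derivation:
Hunk 1: at line 1 remove [iwos,vdzbs] add [cjof,jktw,dfad] -> 11 lines: sdu noja cjof jktw dfad tltnu uynu tizg hhe fis gbory
Hunk 2: at line 6 remove [uynu,tizg] add [hnf,wyi,qyfsw] -> 12 lines: sdu noja cjof jktw dfad tltnu hnf wyi qyfsw hhe fis gbory
Hunk 3: at line 5 remove [hnf] add [iosp] -> 12 lines: sdu noja cjof jktw dfad tltnu iosp wyi qyfsw hhe fis gbory
Hunk 4: at line 1 remove [noja] add [pons,zghl] -> 13 lines: sdu pons zghl cjof jktw dfad tltnu iosp wyi qyfsw hhe fis gbory
Hunk 5: at line 7 remove [iosp,wyi] add [kacuy,pjda,lmyo] -> 14 lines: sdu pons zghl cjof jktw dfad tltnu kacuy pjda lmyo qyfsw hhe fis gbory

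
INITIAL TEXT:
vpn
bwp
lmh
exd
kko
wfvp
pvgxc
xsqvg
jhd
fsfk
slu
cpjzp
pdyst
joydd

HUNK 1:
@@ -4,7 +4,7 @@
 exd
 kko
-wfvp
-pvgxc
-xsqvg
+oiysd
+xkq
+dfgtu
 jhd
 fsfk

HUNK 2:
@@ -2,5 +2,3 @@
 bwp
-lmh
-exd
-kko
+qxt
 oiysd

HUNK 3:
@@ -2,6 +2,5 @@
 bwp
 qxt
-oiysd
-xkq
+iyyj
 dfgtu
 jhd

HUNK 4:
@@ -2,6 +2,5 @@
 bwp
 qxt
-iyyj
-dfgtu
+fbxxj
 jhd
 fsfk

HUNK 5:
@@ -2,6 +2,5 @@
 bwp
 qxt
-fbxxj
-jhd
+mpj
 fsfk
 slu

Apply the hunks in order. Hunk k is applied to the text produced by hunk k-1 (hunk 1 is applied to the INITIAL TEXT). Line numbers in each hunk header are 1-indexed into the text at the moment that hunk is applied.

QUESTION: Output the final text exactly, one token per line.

Answer: vpn
bwp
qxt
mpj
fsfk
slu
cpjzp
pdyst
joydd

Derivation:
Hunk 1: at line 4 remove [wfvp,pvgxc,xsqvg] add [oiysd,xkq,dfgtu] -> 14 lines: vpn bwp lmh exd kko oiysd xkq dfgtu jhd fsfk slu cpjzp pdyst joydd
Hunk 2: at line 2 remove [lmh,exd,kko] add [qxt] -> 12 lines: vpn bwp qxt oiysd xkq dfgtu jhd fsfk slu cpjzp pdyst joydd
Hunk 3: at line 2 remove [oiysd,xkq] add [iyyj] -> 11 lines: vpn bwp qxt iyyj dfgtu jhd fsfk slu cpjzp pdyst joydd
Hunk 4: at line 2 remove [iyyj,dfgtu] add [fbxxj] -> 10 lines: vpn bwp qxt fbxxj jhd fsfk slu cpjzp pdyst joydd
Hunk 5: at line 2 remove [fbxxj,jhd] add [mpj] -> 9 lines: vpn bwp qxt mpj fsfk slu cpjzp pdyst joydd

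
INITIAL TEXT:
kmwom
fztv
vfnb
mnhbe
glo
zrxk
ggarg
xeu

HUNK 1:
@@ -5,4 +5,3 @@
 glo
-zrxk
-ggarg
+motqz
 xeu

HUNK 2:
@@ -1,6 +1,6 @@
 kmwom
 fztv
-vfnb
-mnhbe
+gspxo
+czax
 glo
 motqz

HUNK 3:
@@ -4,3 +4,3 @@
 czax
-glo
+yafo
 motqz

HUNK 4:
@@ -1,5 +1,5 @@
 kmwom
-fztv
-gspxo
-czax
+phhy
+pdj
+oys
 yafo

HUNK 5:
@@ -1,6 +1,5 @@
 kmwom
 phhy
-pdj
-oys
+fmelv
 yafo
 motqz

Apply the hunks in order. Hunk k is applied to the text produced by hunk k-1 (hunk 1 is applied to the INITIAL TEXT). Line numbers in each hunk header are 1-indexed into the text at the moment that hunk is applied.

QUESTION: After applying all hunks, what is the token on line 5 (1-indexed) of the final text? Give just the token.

Hunk 1: at line 5 remove [zrxk,ggarg] add [motqz] -> 7 lines: kmwom fztv vfnb mnhbe glo motqz xeu
Hunk 2: at line 1 remove [vfnb,mnhbe] add [gspxo,czax] -> 7 lines: kmwom fztv gspxo czax glo motqz xeu
Hunk 3: at line 4 remove [glo] add [yafo] -> 7 lines: kmwom fztv gspxo czax yafo motqz xeu
Hunk 4: at line 1 remove [fztv,gspxo,czax] add [phhy,pdj,oys] -> 7 lines: kmwom phhy pdj oys yafo motqz xeu
Hunk 5: at line 1 remove [pdj,oys] add [fmelv] -> 6 lines: kmwom phhy fmelv yafo motqz xeu
Final line 5: motqz

Answer: motqz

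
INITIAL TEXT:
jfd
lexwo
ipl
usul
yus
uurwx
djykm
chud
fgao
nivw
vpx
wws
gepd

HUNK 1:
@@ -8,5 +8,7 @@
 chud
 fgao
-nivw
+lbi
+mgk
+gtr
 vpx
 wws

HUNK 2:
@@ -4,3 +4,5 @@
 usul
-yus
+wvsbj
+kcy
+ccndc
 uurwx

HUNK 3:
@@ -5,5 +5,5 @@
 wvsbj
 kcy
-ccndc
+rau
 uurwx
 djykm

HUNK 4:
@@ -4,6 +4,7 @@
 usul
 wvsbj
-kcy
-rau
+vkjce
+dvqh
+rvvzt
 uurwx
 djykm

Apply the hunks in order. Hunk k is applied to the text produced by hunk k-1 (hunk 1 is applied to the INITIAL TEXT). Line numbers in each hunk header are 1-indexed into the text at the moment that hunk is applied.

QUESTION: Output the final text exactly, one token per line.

Hunk 1: at line 8 remove [nivw] add [lbi,mgk,gtr] -> 15 lines: jfd lexwo ipl usul yus uurwx djykm chud fgao lbi mgk gtr vpx wws gepd
Hunk 2: at line 4 remove [yus] add [wvsbj,kcy,ccndc] -> 17 lines: jfd lexwo ipl usul wvsbj kcy ccndc uurwx djykm chud fgao lbi mgk gtr vpx wws gepd
Hunk 3: at line 5 remove [ccndc] add [rau] -> 17 lines: jfd lexwo ipl usul wvsbj kcy rau uurwx djykm chud fgao lbi mgk gtr vpx wws gepd
Hunk 4: at line 4 remove [kcy,rau] add [vkjce,dvqh,rvvzt] -> 18 lines: jfd lexwo ipl usul wvsbj vkjce dvqh rvvzt uurwx djykm chud fgao lbi mgk gtr vpx wws gepd

Answer: jfd
lexwo
ipl
usul
wvsbj
vkjce
dvqh
rvvzt
uurwx
djykm
chud
fgao
lbi
mgk
gtr
vpx
wws
gepd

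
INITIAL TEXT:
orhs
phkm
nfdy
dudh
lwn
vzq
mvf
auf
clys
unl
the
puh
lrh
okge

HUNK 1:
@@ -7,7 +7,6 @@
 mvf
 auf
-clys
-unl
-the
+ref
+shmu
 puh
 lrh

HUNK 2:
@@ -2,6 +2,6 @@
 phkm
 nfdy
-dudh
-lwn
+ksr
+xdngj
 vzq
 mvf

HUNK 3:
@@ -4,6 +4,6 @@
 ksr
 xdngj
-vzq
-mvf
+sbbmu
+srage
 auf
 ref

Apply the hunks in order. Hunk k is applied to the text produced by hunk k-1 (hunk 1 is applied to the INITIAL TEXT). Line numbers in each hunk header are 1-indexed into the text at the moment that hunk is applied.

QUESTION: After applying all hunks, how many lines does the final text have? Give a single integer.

Answer: 13

Derivation:
Hunk 1: at line 7 remove [clys,unl,the] add [ref,shmu] -> 13 lines: orhs phkm nfdy dudh lwn vzq mvf auf ref shmu puh lrh okge
Hunk 2: at line 2 remove [dudh,lwn] add [ksr,xdngj] -> 13 lines: orhs phkm nfdy ksr xdngj vzq mvf auf ref shmu puh lrh okge
Hunk 3: at line 4 remove [vzq,mvf] add [sbbmu,srage] -> 13 lines: orhs phkm nfdy ksr xdngj sbbmu srage auf ref shmu puh lrh okge
Final line count: 13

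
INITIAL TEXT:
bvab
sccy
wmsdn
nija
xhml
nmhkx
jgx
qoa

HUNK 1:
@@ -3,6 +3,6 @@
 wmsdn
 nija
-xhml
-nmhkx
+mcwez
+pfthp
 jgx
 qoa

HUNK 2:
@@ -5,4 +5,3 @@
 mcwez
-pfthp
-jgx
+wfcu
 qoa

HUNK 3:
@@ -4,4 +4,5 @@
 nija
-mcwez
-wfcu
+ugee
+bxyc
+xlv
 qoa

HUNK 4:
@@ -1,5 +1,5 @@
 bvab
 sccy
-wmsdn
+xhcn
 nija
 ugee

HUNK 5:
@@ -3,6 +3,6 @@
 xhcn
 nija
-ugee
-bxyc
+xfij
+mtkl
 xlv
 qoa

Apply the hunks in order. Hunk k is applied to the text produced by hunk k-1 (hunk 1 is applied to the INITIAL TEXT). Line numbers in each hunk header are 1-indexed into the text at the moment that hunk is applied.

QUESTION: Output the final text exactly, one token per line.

Answer: bvab
sccy
xhcn
nija
xfij
mtkl
xlv
qoa

Derivation:
Hunk 1: at line 3 remove [xhml,nmhkx] add [mcwez,pfthp] -> 8 lines: bvab sccy wmsdn nija mcwez pfthp jgx qoa
Hunk 2: at line 5 remove [pfthp,jgx] add [wfcu] -> 7 lines: bvab sccy wmsdn nija mcwez wfcu qoa
Hunk 3: at line 4 remove [mcwez,wfcu] add [ugee,bxyc,xlv] -> 8 lines: bvab sccy wmsdn nija ugee bxyc xlv qoa
Hunk 4: at line 1 remove [wmsdn] add [xhcn] -> 8 lines: bvab sccy xhcn nija ugee bxyc xlv qoa
Hunk 5: at line 3 remove [ugee,bxyc] add [xfij,mtkl] -> 8 lines: bvab sccy xhcn nija xfij mtkl xlv qoa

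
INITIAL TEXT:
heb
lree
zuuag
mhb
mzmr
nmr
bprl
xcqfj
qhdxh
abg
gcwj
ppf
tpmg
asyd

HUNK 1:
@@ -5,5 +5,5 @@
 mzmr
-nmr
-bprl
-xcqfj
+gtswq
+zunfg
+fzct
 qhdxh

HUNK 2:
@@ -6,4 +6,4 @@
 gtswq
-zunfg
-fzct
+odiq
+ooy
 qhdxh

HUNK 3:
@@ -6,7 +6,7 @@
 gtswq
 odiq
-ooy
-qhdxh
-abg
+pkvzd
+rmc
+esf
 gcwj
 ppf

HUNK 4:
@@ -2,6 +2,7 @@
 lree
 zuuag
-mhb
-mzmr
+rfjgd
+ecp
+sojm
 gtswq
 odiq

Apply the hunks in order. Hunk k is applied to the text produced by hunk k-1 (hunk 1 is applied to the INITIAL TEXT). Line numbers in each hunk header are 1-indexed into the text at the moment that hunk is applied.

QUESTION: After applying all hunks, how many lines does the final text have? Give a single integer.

Hunk 1: at line 5 remove [nmr,bprl,xcqfj] add [gtswq,zunfg,fzct] -> 14 lines: heb lree zuuag mhb mzmr gtswq zunfg fzct qhdxh abg gcwj ppf tpmg asyd
Hunk 2: at line 6 remove [zunfg,fzct] add [odiq,ooy] -> 14 lines: heb lree zuuag mhb mzmr gtswq odiq ooy qhdxh abg gcwj ppf tpmg asyd
Hunk 3: at line 6 remove [ooy,qhdxh,abg] add [pkvzd,rmc,esf] -> 14 lines: heb lree zuuag mhb mzmr gtswq odiq pkvzd rmc esf gcwj ppf tpmg asyd
Hunk 4: at line 2 remove [mhb,mzmr] add [rfjgd,ecp,sojm] -> 15 lines: heb lree zuuag rfjgd ecp sojm gtswq odiq pkvzd rmc esf gcwj ppf tpmg asyd
Final line count: 15

Answer: 15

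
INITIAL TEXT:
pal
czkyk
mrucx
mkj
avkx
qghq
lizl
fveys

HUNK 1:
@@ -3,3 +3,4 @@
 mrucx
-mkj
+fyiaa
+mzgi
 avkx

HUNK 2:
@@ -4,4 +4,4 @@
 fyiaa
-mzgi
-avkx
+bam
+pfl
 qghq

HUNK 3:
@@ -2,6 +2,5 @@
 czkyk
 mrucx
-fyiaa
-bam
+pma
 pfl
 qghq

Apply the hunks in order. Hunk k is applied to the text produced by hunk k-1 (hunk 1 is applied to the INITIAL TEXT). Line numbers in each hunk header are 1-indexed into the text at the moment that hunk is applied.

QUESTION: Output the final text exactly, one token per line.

Hunk 1: at line 3 remove [mkj] add [fyiaa,mzgi] -> 9 lines: pal czkyk mrucx fyiaa mzgi avkx qghq lizl fveys
Hunk 2: at line 4 remove [mzgi,avkx] add [bam,pfl] -> 9 lines: pal czkyk mrucx fyiaa bam pfl qghq lizl fveys
Hunk 3: at line 2 remove [fyiaa,bam] add [pma] -> 8 lines: pal czkyk mrucx pma pfl qghq lizl fveys

Answer: pal
czkyk
mrucx
pma
pfl
qghq
lizl
fveys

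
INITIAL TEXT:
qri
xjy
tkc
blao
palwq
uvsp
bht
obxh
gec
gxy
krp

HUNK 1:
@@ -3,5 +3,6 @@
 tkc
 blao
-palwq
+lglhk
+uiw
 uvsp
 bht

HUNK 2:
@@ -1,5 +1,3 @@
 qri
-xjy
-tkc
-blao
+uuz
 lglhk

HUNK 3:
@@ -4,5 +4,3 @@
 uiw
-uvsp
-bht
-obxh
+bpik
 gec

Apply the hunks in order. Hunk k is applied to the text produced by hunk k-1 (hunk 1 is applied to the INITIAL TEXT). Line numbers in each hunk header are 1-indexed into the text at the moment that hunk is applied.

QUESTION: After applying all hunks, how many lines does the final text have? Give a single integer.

Answer: 8

Derivation:
Hunk 1: at line 3 remove [palwq] add [lglhk,uiw] -> 12 lines: qri xjy tkc blao lglhk uiw uvsp bht obxh gec gxy krp
Hunk 2: at line 1 remove [xjy,tkc,blao] add [uuz] -> 10 lines: qri uuz lglhk uiw uvsp bht obxh gec gxy krp
Hunk 3: at line 4 remove [uvsp,bht,obxh] add [bpik] -> 8 lines: qri uuz lglhk uiw bpik gec gxy krp
Final line count: 8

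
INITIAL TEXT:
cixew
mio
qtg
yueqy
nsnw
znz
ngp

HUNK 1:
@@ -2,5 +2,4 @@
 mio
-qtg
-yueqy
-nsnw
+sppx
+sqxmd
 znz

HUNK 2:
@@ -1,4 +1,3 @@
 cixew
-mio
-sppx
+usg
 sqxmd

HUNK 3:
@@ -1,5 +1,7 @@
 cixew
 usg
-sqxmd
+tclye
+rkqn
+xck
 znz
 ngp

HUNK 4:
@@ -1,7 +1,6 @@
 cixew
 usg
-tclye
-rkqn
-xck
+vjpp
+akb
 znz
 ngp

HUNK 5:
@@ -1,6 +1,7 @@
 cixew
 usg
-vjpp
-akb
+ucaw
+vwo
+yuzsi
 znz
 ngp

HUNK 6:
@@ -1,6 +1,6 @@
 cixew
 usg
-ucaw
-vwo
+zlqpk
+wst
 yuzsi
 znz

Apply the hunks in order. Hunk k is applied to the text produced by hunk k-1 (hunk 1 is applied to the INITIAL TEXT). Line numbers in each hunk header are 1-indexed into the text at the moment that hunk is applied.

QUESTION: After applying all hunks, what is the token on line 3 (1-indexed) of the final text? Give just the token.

Hunk 1: at line 2 remove [qtg,yueqy,nsnw] add [sppx,sqxmd] -> 6 lines: cixew mio sppx sqxmd znz ngp
Hunk 2: at line 1 remove [mio,sppx] add [usg] -> 5 lines: cixew usg sqxmd znz ngp
Hunk 3: at line 1 remove [sqxmd] add [tclye,rkqn,xck] -> 7 lines: cixew usg tclye rkqn xck znz ngp
Hunk 4: at line 1 remove [tclye,rkqn,xck] add [vjpp,akb] -> 6 lines: cixew usg vjpp akb znz ngp
Hunk 5: at line 1 remove [vjpp,akb] add [ucaw,vwo,yuzsi] -> 7 lines: cixew usg ucaw vwo yuzsi znz ngp
Hunk 6: at line 1 remove [ucaw,vwo] add [zlqpk,wst] -> 7 lines: cixew usg zlqpk wst yuzsi znz ngp
Final line 3: zlqpk

Answer: zlqpk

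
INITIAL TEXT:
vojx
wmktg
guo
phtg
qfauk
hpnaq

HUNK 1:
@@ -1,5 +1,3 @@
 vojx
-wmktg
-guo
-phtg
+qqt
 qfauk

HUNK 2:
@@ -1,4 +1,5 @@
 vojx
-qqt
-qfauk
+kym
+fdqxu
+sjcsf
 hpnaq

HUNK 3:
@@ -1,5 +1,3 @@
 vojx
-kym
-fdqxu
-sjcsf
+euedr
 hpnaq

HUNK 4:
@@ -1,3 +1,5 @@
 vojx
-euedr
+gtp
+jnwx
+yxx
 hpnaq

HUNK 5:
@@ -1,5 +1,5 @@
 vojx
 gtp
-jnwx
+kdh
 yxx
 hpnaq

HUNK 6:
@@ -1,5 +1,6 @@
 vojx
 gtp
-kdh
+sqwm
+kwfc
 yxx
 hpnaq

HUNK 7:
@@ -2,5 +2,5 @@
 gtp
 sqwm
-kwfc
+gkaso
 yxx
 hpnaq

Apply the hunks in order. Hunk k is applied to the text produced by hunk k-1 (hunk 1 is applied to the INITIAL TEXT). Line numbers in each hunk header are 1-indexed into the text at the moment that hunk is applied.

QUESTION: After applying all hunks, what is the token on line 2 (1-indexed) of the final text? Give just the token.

Hunk 1: at line 1 remove [wmktg,guo,phtg] add [qqt] -> 4 lines: vojx qqt qfauk hpnaq
Hunk 2: at line 1 remove [qqt,qfauk] add [kym,fdqxu,sjcsf] -> 5 lines: vojx kym fdqxu sjcsf hpnaq
Hunk 3: at line 1 remove [kym,fdqxu,sjcsf] add [euedr] -> 3 lines: vojx euedr hpnaq
Hunk 4: at line 1 remove [euedr] add [gtp,jnwx,yxx] -> 5 lines: vojx gtp jnwx yxx hpnaq
Hunk 5: at line 1 remove [jnwx] add [kdh] -> 5 lines: vojx gtp kdh yxx hpnaq
Hunk 6: at line 1 remove [kdh] add [sqwm,kwfc] -> 6 lines: vojx gtp sqwm kwfc yxx hpnaq
Hunk 7: at line 2 remove [kwfc] add [gkaso] -> 6 lines: vojx gtp sqwm gkaso yxx hpnaq
Final line 2: gtp

Answer: gtp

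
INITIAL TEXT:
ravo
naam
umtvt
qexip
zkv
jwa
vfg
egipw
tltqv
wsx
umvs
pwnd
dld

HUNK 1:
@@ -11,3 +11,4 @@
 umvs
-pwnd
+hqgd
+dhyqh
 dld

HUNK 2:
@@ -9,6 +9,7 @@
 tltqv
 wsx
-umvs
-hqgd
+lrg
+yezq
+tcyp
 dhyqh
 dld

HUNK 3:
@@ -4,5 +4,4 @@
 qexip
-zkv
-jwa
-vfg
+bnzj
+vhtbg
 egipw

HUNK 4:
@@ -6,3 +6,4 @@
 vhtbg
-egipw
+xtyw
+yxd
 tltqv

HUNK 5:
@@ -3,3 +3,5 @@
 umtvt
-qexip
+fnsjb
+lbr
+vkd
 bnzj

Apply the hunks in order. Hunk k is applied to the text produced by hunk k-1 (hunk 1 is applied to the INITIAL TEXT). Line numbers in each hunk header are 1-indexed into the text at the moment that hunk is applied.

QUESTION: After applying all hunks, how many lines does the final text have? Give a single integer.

Answer: 17

Derivation:
Hunk 1: at line 11 remove [pwnd] add [hqgd,dhyqh] -> 14 lines: ravo naam umtvt qexip zkv jwa vfg egipw tltqv wsx umvs hqgd dhyqh dld
Hunk 2: at line 9 remove [umvs,hqgd] add [lrg,yezq,tcyp] -> 15 lines: ravo naam umtvt qexip zkv jwa vfg egipw tltqv wsx lrg yezq tcyp dhyqh dld
Hunk 3: at line 4 remove [zkv,jwa,vfg] add [bnzj,vhtbg] -> 14 lines: ravo naam umtvt qexip bnzj vhtbg egipw tltqv wsx lrg yezq tcyp dhyqh dld
Hunk 4: at line 6 remove [egipw] add [xtyw,yxd] -> 15 lines: ravo naam umtvt qexip bnzj vhtbg xtyw yxd tltqv wsx lrg yezq tcyp dhyqh dld
Hunk 5: at line 3 remove [qexip] add [fnsjb,lbr,vkd] -> 17 lines: ravo naam umtvt fnsjb lbr vkd bnzj vhtbg xtyw yxd tltqv wsx lrg yezq tcyp dhyqh dld
Final line count: 17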